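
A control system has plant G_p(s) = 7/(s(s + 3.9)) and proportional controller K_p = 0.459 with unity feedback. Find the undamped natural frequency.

1 + K_p·G_p(s) = 0 gives s² + 3.9s + 3.213 = 0.
Matching s² + 2ζω_n s + ω_n²: ω_n = √3.213 = 1.792 rad/s and 2ζω_n = 3.9, so ζ = 3.9/(2·1.792) = 1.09.

ω_n = 1.79 rad/s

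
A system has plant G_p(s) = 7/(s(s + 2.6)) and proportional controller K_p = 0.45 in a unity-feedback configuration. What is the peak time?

T_p = 2.6 s

The closed-loop denominator s² + 2.6s + 3.15 gives ω_n = √3.15 = 1.775 and ζ = 2.6/(2ω_n) = 0.7325.
Damped frequency ω_d = ω_n√(1−ζ²) = 1.208 rad/s, so peak time T_p = π/ω_d = 2.6 s.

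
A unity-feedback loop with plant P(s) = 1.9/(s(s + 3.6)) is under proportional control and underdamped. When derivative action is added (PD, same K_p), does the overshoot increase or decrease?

decrease

The derivative term adds K·K_d to the s-coefficient of the characteristic equation, raising 2ζω_n while ω_n is unchanged; ζ increases, so overshoot decreases.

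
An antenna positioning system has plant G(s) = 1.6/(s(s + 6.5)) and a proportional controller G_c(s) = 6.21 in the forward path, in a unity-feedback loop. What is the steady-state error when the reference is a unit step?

The open loop G_c(s)G(s) has a pole at the origin (type 1), so the static position error constant is infinite and e_ss = 1/(1+∞) = 0.

0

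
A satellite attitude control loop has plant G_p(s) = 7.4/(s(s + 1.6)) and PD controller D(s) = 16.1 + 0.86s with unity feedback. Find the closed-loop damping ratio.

Forward path: (16.1 + 0.86s)·7.4/(s(s+1.6)). The closed-loop characteristic equation is s² + (1.6 + 7.4·0.86)s + 7.4·16.1 = 0.
That is s² + 7.964s + 119.1 = 0, so ω_n = 10.92 rad/s and ζ = 7.964/(2·10.92) = 0.3648.

ζ = 0.365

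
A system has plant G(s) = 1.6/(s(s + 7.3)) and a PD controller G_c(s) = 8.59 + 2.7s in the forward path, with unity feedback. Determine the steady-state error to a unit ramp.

The loop has one pole at the origin (type 1). Velocity error constant K_v = lim_{s→0} s·G_c(s)G(s) = 8.59·1.6/7.3 = 1.883.
Steady-state error to a unit ramp: e_ss = 1/K_v = 0.531.

0.531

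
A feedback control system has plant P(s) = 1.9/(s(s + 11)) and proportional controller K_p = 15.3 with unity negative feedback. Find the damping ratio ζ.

ζ = 1.02

The closed-loop denominator is s(s+11) + 15.3·1.9 = s² + 11s + 29.07.
So ω_n² = 29.07 ⇒ ω_n = 5.392 rad/s, and ζ = 11/(2ω_n) = 1.02.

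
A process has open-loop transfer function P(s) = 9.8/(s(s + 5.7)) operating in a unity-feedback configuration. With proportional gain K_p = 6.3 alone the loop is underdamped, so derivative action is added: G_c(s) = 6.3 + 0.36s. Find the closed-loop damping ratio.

Forward path: (6.3 + 0.36s)·9.8/(s(s+5.7)). The closed-loop characteristic equation is s² + (5.7 + 9.8·0.36)s + 9.8·6.3 = 0.
That is s² + 9.228s + 61.74 = 0, so ω_n = 7.857 rad/s and ζ = 9.228/(2·7.857) = 0.5872.

ζ = 0.587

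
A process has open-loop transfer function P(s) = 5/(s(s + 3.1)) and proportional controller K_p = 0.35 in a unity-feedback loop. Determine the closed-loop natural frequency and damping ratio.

The closed-loop denominator is s(s+3.1) + 0.35·5 = s² + 3.1s + 1.75.
Matching s² + 2ζω_n s + ω_n²: ω_n = √1.75 = 1.323 rad/s and 2ζω_n = 3.1, so ζ = 3.1/(2·1.323) = 1.17.

ω_n = 1.32 rad/s, ζ = 1.17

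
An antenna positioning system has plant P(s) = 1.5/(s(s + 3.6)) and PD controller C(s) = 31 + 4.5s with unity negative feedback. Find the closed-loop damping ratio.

Forward path: (31 + 4.5s)·1.5/(s(s+3.6)). The closed-loop characteristic equation is s² + (3.6 + 1.5·4.5)s + 1.5·31 = 0.
That is s² + 10.35s + 46.5 = 0, so ω_n = 6.819 rad/s and ζ = 10.35/(2·6.819) = 0.7589.

ζ = 0.759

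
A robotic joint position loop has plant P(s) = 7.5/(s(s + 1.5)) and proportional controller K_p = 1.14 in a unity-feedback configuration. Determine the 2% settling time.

Closed-loop characteristic equation: s² + 1.5s + 8.55 = 0, so ω_n = 2.924 rad/s and ζ = 1.5/(2·2.924) = 0.2565.
2% settling time T_s ≈ 4/(ζω_n) = 4/0.75 = 5.33 s.

T_s ≈ 5.33 s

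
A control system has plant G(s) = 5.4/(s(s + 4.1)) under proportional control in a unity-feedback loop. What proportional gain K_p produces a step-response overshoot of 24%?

K_p = 4.55

From %OS = 100·exp(−πζ/√(1−ζ²)) = 24%, ζ = −ln(0.24)/√(π²+ln²(0.24)) = 0.4136.
Characteristic equation s² + 4.1s + 5.4K_p = 0 gives ζ = 4.1/(2√(5.4K_p)).
Setting ζ = 0.4136: √(5.4K_p) = 4.1/(2·0.4136) = 4.957, so K_p = 24.57/5.4 = 4.55.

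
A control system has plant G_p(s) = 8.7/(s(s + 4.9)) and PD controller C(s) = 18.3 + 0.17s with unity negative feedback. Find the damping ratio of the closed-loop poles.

Forward path: (18.3 + 0.17s)·8.7/(s(s+4.9)). The closed-loop characteristic equation is s² + (4.9 + 8.7·0.17)s + 8.7·18.3 = 0.
That is s² + 6.379s + 159.2 = 0, so ω_n = 12.62 rad/s and ζ = 6.379/(2·12.62) = 0.2528.

ζ = 0.253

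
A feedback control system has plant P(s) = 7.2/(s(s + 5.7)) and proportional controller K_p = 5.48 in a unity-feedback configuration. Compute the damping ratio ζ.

ζ = 0.454

With unity feedback the closed-loop characteristic equation is s² + 5.7s + 5.48·7.2 = s² + 5.7s + 39.46 = 0.
Matching s² + 2ζω_n s + ω_n²: ω_n = √39.46 = 6.281 rad/s and 2ζω_n = 5.7, so ζ = 5.7/(2·6.281) = 0.454.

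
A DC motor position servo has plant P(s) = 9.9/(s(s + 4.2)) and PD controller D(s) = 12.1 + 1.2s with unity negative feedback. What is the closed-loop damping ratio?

Forward path: (12.1 + 1.2s)·9.9/(s(s+4.2)). The closed-loop characteristic equation is s² + (4.2 + 9.9·1.2)s + 9.9·12.1 = 0.
That is s² + 16.08s + 119.8 = 0, so ω_n = 10.94 rad/s and ζ = 16.08/(2·10.94) = 0.7346.

ζ = 0.735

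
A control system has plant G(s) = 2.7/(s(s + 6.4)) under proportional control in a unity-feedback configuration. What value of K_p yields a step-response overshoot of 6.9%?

From %OS = 100·exp(−πζ/√(1−ζ²)) = 6.9%, ζ = −ln(0.069)/√(π²+ln²(0.069)) = 0.6481.
Characteristic equation s² + 6.4s + 2.7K_p = 0 gives ζ = 6.4/(2√(2.7K_p)).
Setting ζ = 0.6481: √(2.7K_p) = 6.4/(2·0.6481) = 4.937, so K_p = 24.38/2.7 = 9.03.

K_p = 9.03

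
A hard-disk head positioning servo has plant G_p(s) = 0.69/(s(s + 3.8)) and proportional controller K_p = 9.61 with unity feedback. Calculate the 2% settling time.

T_s ≈ 2.11 s

From 1 + K_pG_p(s) = 0: s² + 3.8s + 6.631 = 0 ⇒ ω_n = 2.575, ζ = 0.7378.
2% settling time T_s ≈ 4/(ζω_n) = 4/1.9 = 2.11 s.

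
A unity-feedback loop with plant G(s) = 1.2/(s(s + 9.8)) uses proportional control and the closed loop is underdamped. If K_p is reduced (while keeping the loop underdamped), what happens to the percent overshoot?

decrease

ζ = 9.8/(2√(1.2K_p)) rises as K_p falls; higher damping means less overshoot.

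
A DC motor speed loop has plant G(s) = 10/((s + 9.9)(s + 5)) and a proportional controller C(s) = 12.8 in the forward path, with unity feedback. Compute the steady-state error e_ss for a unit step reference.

The loop is type 0. Static position error constant K_pos = C(0)·G(0) = 12.8·0.202 = 2.586.
Steady-state error to a unit step: e_ss = 1/(1+K_pos) = 1/3.586 = 0.279.

0.279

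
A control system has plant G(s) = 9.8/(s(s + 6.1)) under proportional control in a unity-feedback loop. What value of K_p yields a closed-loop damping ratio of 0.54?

Closed-loop characteristic equation: s² + 6.1s + K_p·9.8 = 0.
So ω_n = √(9.8K_p) and 2ζω_n = 6.1, giving ζ = 6.1/(2√(9.8K_p)).
Setting ζ = 0.54: √(9.8K_p) = 6.1/(2·0.54) = 5.648, so K_p = 31.9/9.8 = 3.26.

K_p = 3.26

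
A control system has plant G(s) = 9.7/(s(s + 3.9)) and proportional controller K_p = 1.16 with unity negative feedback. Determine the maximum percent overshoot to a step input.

10.6%

From 1 + K_pG(s) = 0: s² + 3.9s + 11.25 = 0 ⇒ ω_n = 3.354, ζ = 0.5813.
%OS = 100·exp(−πζ/√(1−ζ²)) = 100·exp(−π·0.5813/√0.6621) = 10.6%.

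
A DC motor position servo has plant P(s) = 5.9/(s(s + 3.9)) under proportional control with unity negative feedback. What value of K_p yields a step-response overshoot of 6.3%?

From %OS = 100·exp(−πζ/√(1−ζ²)) = 6.3%, ζ = −ln(0.063)/√(π²+ln²(0.063)) = 0.6606.
Characteristic equation s² + 3.9s + 5.9K_p = 0 gives ζ = 3.9/(2√(5.9K_p)).
Setting ζ = 0.6606: √(5.9K_p) = 3.9/(2·0.6606) = 2.952, so K_p = 8.713/5.9 = 1.48.

K_p = 1.48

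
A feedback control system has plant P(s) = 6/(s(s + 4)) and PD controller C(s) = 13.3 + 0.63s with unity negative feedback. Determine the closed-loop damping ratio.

Forward path: (13.3 + 0.63s)·6/(s(s+4)). The closed-loop characteristic equation is s² + (4 + 6·0.63)s + 6·13.3 = 0.
That is s² + 7.78s + 79.8 = 0, so ω_n = 8.933 rad/s and ζ = 7.78/(2·8.933) = 0.4355.

ζ = 0.435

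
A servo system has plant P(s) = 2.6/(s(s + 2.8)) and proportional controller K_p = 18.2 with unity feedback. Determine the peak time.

The closed-loop denominator s² + 2.8s + 47.32 gives ω_n = √47.32 = 6.879 and ζ = 2.8/(2ω_n) = 0.2035.
Damped frequency ω_d = ω_n√(1−ζ²) = 6.735 rad/s, so peak time T_p = π/ω_d = 0.466 s.

T_p = 0.466 s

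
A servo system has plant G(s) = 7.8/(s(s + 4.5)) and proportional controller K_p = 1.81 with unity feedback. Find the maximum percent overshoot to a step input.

The closed-loop denominator s² + 4.5s + 14.12 gives ω_n = √14.12 = 3.757 and ζ = 4.5/(2ω_n) = 0.5988.
%OS = 100·exp(−πζ/√(1−ζ²)) = 100·exp(−π·0.5988/√0.6414) = 9.55%.

9.55%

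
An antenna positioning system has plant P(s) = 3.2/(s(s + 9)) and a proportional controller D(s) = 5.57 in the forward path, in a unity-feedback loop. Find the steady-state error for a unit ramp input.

The loop has one pole at the origin (type 1). Velocity error constant K_v = lim_{s→0} s·D(s)P(s) = 5.57·3.2/9 = 1.98.
Steady-state error to a unit ramp: e_ss = 1/K_v = 0.505.

0.505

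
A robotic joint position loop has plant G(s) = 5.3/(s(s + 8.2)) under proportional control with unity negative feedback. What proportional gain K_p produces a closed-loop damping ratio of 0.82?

Closed-loop characteristic equation: s² + 8.2s + K_p·5.3 = 0.
So ω_n = √(5.3K_p) and 2ζω_n = 8.2, giving ζ = 8.2/(2√(5.3K_p)).
Setting ζ = 0.82: √(5.3K_p) = 8.2/(2·0.82) = 5, so K_p = 25/5.3 = 4.72.

K_p = 4.72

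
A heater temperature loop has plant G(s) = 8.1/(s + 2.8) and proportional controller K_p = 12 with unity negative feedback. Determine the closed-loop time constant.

τ = 0.01 s

Closed-loop transfer function: T(s) = K_p·G(s)/(1 + K_p·G(s)) = 97.2/(s + 2.8 + 97.2) = 97.2/(s + 100).
Time constant τ = 1/100 = 0.01 s.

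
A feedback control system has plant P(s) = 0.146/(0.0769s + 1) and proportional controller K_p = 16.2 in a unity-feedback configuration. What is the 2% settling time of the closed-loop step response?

Closed loop: T(s) = K_p·P/(1+K_p·P) = 2.365/(0.0769s + 1 + 2.365), with pole at s = −(1 + 2.365)/0.0769 = −43.76.
τ = 1/43.76 = 0.02285 s, so 2% settling time ≈ 4τ = 0.0914 s.

T_s ≈ 0.0914 s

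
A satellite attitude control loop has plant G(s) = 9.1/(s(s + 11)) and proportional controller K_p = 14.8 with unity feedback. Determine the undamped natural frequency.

ω_n = 11.6 rad/s

With unity feedback the closed-loop characteristic equation is s² + 11s + 14.8·9.1 = s² + 11s + 134.7 = 0.
So ω_n² = 134.7 ⇒ ω_n = 11.61 rad/s, and ζ = 11/(2ω_n) = 0.474.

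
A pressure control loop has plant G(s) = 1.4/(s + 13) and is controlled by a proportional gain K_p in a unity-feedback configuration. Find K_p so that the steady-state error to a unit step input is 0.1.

The loop is type 0, so e_ss(step) = 1/(1 + K_pos) with K_pos = K_p·G(0).
G(0) = 0.1077. Require 1/(1 + K_p·0.1077) = 0.1, so 1 + 0.1077·K_p = 10.
K_p = (10 − 1)/0.1077 = 83.6.

K_p = 83.6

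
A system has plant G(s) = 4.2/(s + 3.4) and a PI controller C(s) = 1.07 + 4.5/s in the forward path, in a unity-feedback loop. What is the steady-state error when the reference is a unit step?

0

The open loop C(s)G(s) has a pole at the origin (type 1), so the static position error constant is infinite and e_ss = 1/(1+∞) = 0.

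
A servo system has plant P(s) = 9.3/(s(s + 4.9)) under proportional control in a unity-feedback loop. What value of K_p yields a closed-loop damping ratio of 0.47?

Closed-loop characteristic equation: s² + 4.9s + K_p·9.3 = 0.
So ω_n = √(9.3K_p) and 2ζω_n = 4.9, giving ζ = 4.9/(2√(9.3K_p)).
Setting ζ = 0.47: √(9.3K_p) = 4.9/(2·0.47) = 5.213, so K_p = 27.17/9.3 = 2.92.

K_p = 2.92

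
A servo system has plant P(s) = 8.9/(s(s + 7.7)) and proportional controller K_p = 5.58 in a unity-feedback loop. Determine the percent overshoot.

12.9%

The closed-loop denominator s² + 7.7s + 49.66 gives ω_n = √49.66 = 7.047 and ζ = 7.7/(2ω_n) = 0.5463.
%OS = 100·exp(−πζ/√(1−ζ²)) = 100·exp(−π·0.5463/√0.7015) = 12.9%.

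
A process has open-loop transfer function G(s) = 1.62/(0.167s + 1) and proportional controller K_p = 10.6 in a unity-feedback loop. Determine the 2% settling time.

T_s ≈ 0.0368 s

Closed loop: T(s) = K_p·G/(1+K_p·G) = 17.17/(0.167s + 1 + 17.17), with pole at s = −(1 + 17.17)/0.167 = −108.8.
τ = 1/108.8 = 0.00919 s, so 2% settling time ≈ 4τ = 0.0368 s.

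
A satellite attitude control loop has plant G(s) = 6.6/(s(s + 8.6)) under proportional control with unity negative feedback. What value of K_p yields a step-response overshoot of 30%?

K_p = 21.9

From %OS = 100·exp(−πζ/√(1−ζ²)) = 30%, ζ = −ln(0.3)/√(π²+ln²(0.3)) = 0.3579.
Characteristic equation s² + 8.6s + 6.6K_p = 0 gives ζ = 8.6/(2√(6.6K_p)).
Setting ζ = 0.3579: √(6.6K_p) = 8.6/(2·0.3579) = 12.02, so K_p = 144.4/6.6 = 21.9.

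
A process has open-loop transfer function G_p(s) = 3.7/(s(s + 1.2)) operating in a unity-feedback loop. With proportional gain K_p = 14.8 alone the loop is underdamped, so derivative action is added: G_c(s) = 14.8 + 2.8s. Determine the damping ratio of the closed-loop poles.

Forward path: (14.8 + 2.8s)·3.7/(s(s+1.2)). The closed-loop characteristic equation is s² + (1.2 + 3.7·2.8)s + 3.7·14.8 = 0.
That is s² + 11.56s + 54.76 = 0, so ω_n = 7.4 rad/s and ζ = 11.56/(2·7.4) = 0.7811.

ζ = 0.781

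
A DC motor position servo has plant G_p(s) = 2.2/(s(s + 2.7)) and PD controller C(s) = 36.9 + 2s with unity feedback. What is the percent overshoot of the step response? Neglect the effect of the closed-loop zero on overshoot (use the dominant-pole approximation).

26%

Forward path: (36.9 + 2s)·2.2/(s(s+2.7)). The closed-loop characteristic equation is s² + (2.7 + 2.2·2)s + 2.2·36.9 = 0.
That is s² + 7.1s + 81.18 = 0, so ω_n = 9.01 rad/s and ζ = 7.1/(2·9.01) = 0.394.
%OS = 100·exp(−πζ/√(1−ζ²)) = 26%.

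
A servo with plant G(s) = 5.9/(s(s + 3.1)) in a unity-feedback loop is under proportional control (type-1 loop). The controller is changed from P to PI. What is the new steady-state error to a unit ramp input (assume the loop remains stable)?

The integrator raises the loop to type 2, so K_v → ∞ and e_ss to a ramp is zero.

0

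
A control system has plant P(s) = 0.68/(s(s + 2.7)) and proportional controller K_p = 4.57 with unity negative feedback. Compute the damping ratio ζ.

ζ = 0.766

With unity feedback the closed-loop characteristic equation is s² + 2.7s + 4.57·0.68 = s² + 2.7s + 3.108 = 0.
Matching s² + 2ζω_n s + ω_n²: ω_n = √3.108 = 1.763 rad/s and 2ζω_n = 2.7, so ζ = 2.7/(2·1.763) = 0.766.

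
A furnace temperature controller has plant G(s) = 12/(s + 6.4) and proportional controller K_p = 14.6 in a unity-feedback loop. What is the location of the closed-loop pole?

Closed-loop transfer function: T(s) = K_p·G(s)/(1 + K_p·G(s)) = 175.2/(s + 6.4 + 175.2) = 175.2/(s + 181.6).
The closed-loop pole is at s = −181.6.

s = -181.6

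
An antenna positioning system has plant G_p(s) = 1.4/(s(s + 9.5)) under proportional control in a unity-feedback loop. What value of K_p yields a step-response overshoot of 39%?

From %OS = 100·exp(−πζ/√(1−ζ²)) = 39%, ζ = −ln(0.39)/√(π²+ln²(0.39)) = 0.2871.
Characteristic equation s² + 9.5s + 1.4K_p = 0 gives ζ = 9.5/(2√(1.4K_p)).
Setting ζ = 0.2871: √(1.4K_p) = 9.5/(2·0.2871) = 16.54, so K_p = 273.7/1.4 = 196.

K_p = 196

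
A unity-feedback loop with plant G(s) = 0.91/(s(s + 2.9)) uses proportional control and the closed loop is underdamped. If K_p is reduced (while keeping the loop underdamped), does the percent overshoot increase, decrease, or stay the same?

ζ = 2.9/(2√(0.91K_p)) rises as K_p falls; higher damping means less overshoot.

decrease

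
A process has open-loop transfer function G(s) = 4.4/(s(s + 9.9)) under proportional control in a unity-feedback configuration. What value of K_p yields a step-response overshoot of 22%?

K_p = 29.5

From %OS = 100·exp(−πζ/√(1−ζ²)) = 22%, ζ = −ln(0.22)/√(π²+ln²(0.22)) = 0.4342.
Characteristic equation s² + 9.9s + 4.4K_p = 0 gives ζ = 9.9/(2√(4.4K_p)).
Setting ζ = 0.4342: √(4.4K_p) = 9.9/(2·0.4342) = 11.4, so K_p = 130/4.4 = 29.5.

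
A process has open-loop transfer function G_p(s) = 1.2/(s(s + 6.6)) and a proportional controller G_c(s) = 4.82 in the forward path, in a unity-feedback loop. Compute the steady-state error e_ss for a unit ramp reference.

1.14

The loop has one pole at the origin (type 1). Velocity error constant K_v = lim_{s→0} s·G_c(s)G_p(s) = 4.82·1.2/6.6 = 0.8764.
Steady-state error to a unit ramp: e_ss = 1/K_v = 1.14.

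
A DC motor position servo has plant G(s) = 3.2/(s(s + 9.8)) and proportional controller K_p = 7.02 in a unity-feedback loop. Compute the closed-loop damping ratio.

ζ = 1.03

The closed-loop denominator is s(s+9.8) + 7.02·3.2 = s² + 9.8s + 22.46.
So ω_n² = 22.46 ⇒ ω_n = 4.74 rad/s, and ζ = 9.8/(2ω_n) = 1.03.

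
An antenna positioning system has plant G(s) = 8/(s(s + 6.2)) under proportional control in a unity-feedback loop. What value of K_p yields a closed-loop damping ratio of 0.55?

K_p = 3.97

Closed-loop characteristic equation: s² + 6.2s + K_p·8 = 0.
So ω_n = √(8K_p) and 2ζω_n = 6.2, giving ζ = 6.2/(2√(8K_p)).
Setting ζ = 0.55: √(8K_p) = 6.2/(2·0.55) = 5.636, so K_p = 31.77/8 = 3.97.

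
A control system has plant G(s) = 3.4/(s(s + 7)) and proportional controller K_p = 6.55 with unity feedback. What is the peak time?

From 1 + K_pG(s) = 0: s² + 7s + 22.27 = 0 ⇒ ω_n = 4.719, ζ = 0.7417.
Damped frequency ω_d = ω_n√(1−ζ²) = 3.165 rad/s, so peak time T_p = π/ω_d = 0.992 s.

T_p = 0.992 s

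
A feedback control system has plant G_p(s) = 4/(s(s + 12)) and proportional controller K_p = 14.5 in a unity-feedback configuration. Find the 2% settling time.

The closed-loop denominator s² + 12s + 58 gives ω_n = √58 = 7.616 and ζ = 12/(2ω_n) = 0.7878.
2% settling time T_s ≈ 4/(ζω_n) = 4/6 = 0.667 s.

T_s ≈ 0.667 s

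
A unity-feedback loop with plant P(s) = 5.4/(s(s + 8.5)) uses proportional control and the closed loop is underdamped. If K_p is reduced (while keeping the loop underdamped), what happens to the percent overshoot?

decrease

ζ = 8.5/(2√(5.4K_p)) rises as K_p falls; higher damping means less overshoot.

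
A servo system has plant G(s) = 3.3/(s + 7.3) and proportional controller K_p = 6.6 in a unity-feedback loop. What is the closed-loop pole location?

Closed-loop transfer function: T(s) = K_p·G(s)/(1 + K_p·G(s)) = 21.78/(s + 7.3 + 21.78) = 21.78/(s + 29.08).
The closed-loop pole is at s = −29.08.

s = -29.08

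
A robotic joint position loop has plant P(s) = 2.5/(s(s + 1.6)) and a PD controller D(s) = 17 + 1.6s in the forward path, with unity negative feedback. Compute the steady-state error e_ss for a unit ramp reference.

The loop has one pole at the origin (type 1). Velocity error constant K_v = lim_{s→0} s·D(s)P(s) = 17·2.5/1.6 = 26.56.
Steady-state error to a unit ramp: e_ss = 1/K_v = 0.0376.

0.0376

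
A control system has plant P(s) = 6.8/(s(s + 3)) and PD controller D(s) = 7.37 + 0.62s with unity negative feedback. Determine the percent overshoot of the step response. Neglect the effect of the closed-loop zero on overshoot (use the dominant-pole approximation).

15.6%

Forward path: (7.37 + 0.62s)·6.8/(s(s+3)). The closed-loop characteristic equation is s² + (3 + 6.8·0.62)s + 6.8·7.37 = 0.
That is s² + 7.216s + 50.12 = 0, so ω_n = 7.079 rad/s and ζ = 7.216/(2·7.079) = 0.5097.
%OS = 100·exp(−πζ/√(1−ζ²)) = 15.6%.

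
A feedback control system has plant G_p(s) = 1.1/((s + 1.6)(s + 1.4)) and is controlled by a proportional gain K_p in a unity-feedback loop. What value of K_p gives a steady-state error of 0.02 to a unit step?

K_p = 99.8

The loop is type 0, so e_ss(step) = 1/(1 + K_pos) with K_pos = K_p·G_p(0).
G_p(0) = 0.4911. Require 1/(1 + K_p·0.4911) = 0.02, so 1 + 0.4911·K_p = 50.
K_p = (50 − 1)/0.4911 = 99.8.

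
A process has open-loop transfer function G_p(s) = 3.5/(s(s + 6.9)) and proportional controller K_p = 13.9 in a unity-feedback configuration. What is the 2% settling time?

Closed-loop characteristic equation: s² + 6.9s + 48.65 = 0, so ω_n = 6.975 rad/s and ζ = 6.9/(2·6.975) = 0.4946.
2% settling time T_s ≈ 4/(ζω_n) = 4/3.45 = 1.16 s.

T_s ≈ 1.16 s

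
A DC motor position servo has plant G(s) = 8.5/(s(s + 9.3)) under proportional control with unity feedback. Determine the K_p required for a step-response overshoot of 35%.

From %OS = 100·exp(−πζ/√(1−ζ²)) = 35%, ζ = −ln(0.35)/√(π²+ln²(0.35)) = 0.3169.
Characteristic equation s² + 9.3s + 8.5K_p = 0 gives ζ = 9.3/(2√(8.5K_p)).
Setting ζ = 0.3169: √(8.5K_p) = 9.3/(2·0.3169) = 14.67, so K_p = 215.3/8.5 = 25.3.

K_p = 25.3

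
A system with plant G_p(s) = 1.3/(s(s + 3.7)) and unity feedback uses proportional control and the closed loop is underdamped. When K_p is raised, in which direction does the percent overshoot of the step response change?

ζ = 3.7/(2√(1.3K_p)) decreases as K_p grows; lower damping means more overshoot.

increase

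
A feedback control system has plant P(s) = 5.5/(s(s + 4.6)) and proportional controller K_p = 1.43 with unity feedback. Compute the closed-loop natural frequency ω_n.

The closed-loop denominator is s(s+4.6) + 1.43·5.5 = s² + 4.6s + 7.865.
So ω_n² = 7.865 ⇒ ω_n = 2.804 rad/s, and ζ = 4.6/(2ω_n) = 0.82.

ω_n = 2.8 rad/s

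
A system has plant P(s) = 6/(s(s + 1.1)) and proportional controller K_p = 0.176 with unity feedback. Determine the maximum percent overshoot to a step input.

Closed-loop characteristic equation: s² + 1.1s + 1.056 = 0, so ω_n = 1.028 rad/s and ζ = 1.1/(2·1.028) = 0.5352.
%OS = 100·exp(−πζ/√(1−ζ²)) = 100·exp(−π·0.5352/√0.7135) = 13.7%.

13.7%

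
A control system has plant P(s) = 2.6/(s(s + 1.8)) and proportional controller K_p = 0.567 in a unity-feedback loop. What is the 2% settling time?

T_s ≈ 4.44 s

From 1 + K_pP(s) = 0: s² + 1.8s + 1.474 = 0 ⇒ ω_n = 1.214, ζ = 0.7412.
2% settling time T_s ≈ 4/(ζω_n) = 4/0.9 = 4.44 s.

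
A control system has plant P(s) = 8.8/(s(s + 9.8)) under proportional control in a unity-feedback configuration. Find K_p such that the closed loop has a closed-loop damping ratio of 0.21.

K_p = 61.9

Closed-loop characteristic equation: s² + 9.8s + K_p·8.8 = 0.
So ω_n = √(8.8K_p) and 2ζω_n = 9.8, giving ζ = 9.8/(2√(8.8K_p)).
Setting ζ = 0.21: √(8.8K_p) = 9.8/(2·0.21) = 23.33, so K_p = 544.4/8.8 = 61.9.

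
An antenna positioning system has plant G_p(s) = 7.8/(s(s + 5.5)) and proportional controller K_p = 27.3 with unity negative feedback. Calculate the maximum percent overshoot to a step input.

Closed-loop characteristic equation: s² + 5.5s + 212.9 = 0, so ω_n = 14.59 rad/s and ζ = 5.5/(2·14.59) = 0.1885.
%OS = 100·exp(−πζ/√(1−ζ²)) = 100·exp(−π·0.1885/√0.9645) = 54.7%.

54.7%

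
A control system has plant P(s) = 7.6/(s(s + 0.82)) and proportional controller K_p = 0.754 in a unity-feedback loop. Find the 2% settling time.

From 1 + K_pP(s) = 0: s² + 0.82s + 5.73 = 0 ⇒ ω_n = 2.394, ζ = 0.1713.
2% settling time T_s ≈ 4/(ζω_n) = 4/0.41 = 9.76 s.

T_s ≈ 9.76 s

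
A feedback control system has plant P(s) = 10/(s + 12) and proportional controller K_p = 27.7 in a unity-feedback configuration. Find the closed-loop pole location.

Closed-loop transfer function: T(s) = K_p·P(s)/(1 + K_p·P(s)) = 277/(s + 12 + 277) = 277/(s + 289).
The closed-loop pole is at s = −289.

s = -289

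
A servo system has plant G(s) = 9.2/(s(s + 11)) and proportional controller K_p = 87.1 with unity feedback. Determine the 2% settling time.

T_s ≈ 0.727 s

The closed-loop denominator s² + 11s + 801.3 gives ω_n = √801.3 = 28.31 and ζ = 11/(2ω_n) = 0.1943.
2% settling time T_s ≈ 4/(ζω_n) = 4/5.5 = 0.727 s.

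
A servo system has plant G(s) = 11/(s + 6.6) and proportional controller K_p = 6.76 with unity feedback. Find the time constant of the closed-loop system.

Closed-loop transfer function: T(s) = K_p·G(s)/(1 + K_p·G(s)) = 74.36/(s + 6.6 + 74.36) = 74.36/(s + 80.96).
Time constant τ = 1/80.96 = 0.0124 s.

τ = 0.0124 s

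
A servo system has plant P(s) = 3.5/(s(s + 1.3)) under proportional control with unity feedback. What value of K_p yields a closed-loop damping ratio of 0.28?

K_p = 1.54

Closed-loop characteristic equation: s² + 1.3s + K_p·3.5 = 0.
So ω_n = √(3.5K_p) and 2ζω_n = 1.3, giving ζ = 1.3/(2√(3.5K_p)).
Setting ζ = 0.28: √(3.5K_p) = 1.3/(2·0.28) = 2.321, so K_p = 5.389/3.5 = 1.54.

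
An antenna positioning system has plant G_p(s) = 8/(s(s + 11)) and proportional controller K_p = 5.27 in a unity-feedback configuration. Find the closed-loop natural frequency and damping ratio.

1 + K_p·G_p(s) = 0 gives s² + 11s + 42.16 = 0.
Matching s² + 2ζω_n s + ω_n²: ω_n = √42.16 = 6.493 rad/s and 2ζω_n = 11, so ζ = 11/(2·6.493) = 0.847.

ω_n = 6.49 rad/s, ζ = 0.847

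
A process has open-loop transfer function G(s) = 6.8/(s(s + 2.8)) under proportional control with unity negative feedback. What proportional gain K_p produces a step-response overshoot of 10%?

From %OS = 100·exp(−πζ/√(1−ζ²)) = 10%, ζ = −ln(0.1)/√(π²+ln²(0.1)) = 0.5912.
Characteristic equation s² + 2.8s + 6.8K_p = 0 gives ζ = 2.8/(2√(6.8K_p)).
Setting ζ = 0.5912: √(6.8K_p) = 2.8/(2·0.5912) = 2.368, so K_p = 5.609/6.8 = 0.825.

K_p = 0.825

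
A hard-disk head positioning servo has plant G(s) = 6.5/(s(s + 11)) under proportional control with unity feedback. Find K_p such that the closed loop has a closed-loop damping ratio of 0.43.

K_p = 25.2

Closed-loop characteristic equation: s² + 11s + K_p·6.5 = 0.
So ω_n = √(6.5K_p) and 2ζω_n = 11, giving ζ = 11/(2√(6.5K_p)).
Setting ζ = 0.43: √(6.5K_p) = 11/(2·0.43) = 12.79, so K_p = 163.6/6.5 = 25.2.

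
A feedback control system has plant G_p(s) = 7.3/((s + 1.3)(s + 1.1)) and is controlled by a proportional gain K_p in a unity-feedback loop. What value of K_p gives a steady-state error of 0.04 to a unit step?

K_p = 4.7

For a type-0 loop with proportional control, e_ss = 1/(1 + K_p·G_p(0)).
G_p(0) = 5.105. Require 1/(1 + K_p·5.105) = 0.04, so 1 + 5.105·K_p = 25.
K_p = (25 − 1)/5.105 = 4.7.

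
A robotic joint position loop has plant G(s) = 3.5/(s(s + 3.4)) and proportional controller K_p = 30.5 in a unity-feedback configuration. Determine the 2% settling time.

T_s ≈ 2.35 s

Closed-loop characteristic equation: s² + 3.4s + 106.8 = 0, so ω_n = 10.33 rad/s and ζ = 3.4/(2·10.33) = 0.1645.
2% settling time T_s ≈ 4/(ζω_n) = 4/1.7 = 2.35 s.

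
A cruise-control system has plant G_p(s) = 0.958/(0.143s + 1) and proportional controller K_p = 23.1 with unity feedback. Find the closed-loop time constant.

Closed loop: T(s) = K_p·G_p/(1+K_p·G_p) = 22.13/(0.143s + 1 + 22.13), with pole at s = −(1 + 22.13)/0.143 = −161.7.
Closed-loop time constant τ = 1/161.7 = 0.00618 s.

τ = 0.00618 s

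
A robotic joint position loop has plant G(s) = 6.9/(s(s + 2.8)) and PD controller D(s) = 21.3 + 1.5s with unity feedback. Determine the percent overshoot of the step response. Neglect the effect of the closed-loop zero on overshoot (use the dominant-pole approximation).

Forward path: (21.3 + 1.5s)·6.9/(s(s+2.8)). The closed-loop characteristic equation is s² + (2.8 + 6.9·1.5)s + 6.9·21.3 = 0.
That is s² + 13.15s + 147 = 0, so ω_n = 12.12 rad/s and ζ = 13.15/(2·12.12) = 0.5424.
%OS = 100·exp(−πζ/√(1−ζ²)) = 13.2%.

13.2%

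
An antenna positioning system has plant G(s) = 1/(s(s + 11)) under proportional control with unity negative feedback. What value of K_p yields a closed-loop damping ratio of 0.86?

Closed-loop characteristic equation: s² + 11s + K_p·1 = 0.
So ω_n = √(1K_p) and 2ζω_n = 11, giving ζ = 11/(2√(1K_p)).
Setting ζ = 0.86: √(1K_p) = 11/(2·0.86) = 6.395, so K_p = 40.9/1 = 40.9.

K_p = 40.9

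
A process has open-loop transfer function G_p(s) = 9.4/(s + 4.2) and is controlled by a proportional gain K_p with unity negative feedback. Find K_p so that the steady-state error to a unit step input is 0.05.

K_p = 8.49

The loop is type 0, so e_ss(step) = 1/(1 + K_pos) with K_pos = K_p·G_p(0).
G_p(0) = 2.238. Require 1/(1 + K_p·2.238) = 0.05, so 1 + 2.238·K_p = 20.
K_p = (20 − 1)/2.238 = 8.49.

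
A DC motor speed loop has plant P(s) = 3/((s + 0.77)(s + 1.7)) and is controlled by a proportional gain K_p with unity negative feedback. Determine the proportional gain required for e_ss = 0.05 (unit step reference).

K_p = 8.29

For a type-0 loop with proportional control, e_ss = 1/(1 + K_p·P(0)).
P(0) = 2.292. Require 1/(1 + K_p·2.292) = 0.05, so 1 + 2.292·K_p = 20.
K_p = (20 − 1)/2.292 = 8.29.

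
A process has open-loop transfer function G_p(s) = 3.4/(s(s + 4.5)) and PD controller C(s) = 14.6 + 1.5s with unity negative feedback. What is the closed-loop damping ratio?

Forward path: (14.6 + 1.5s)·3.4/(s(s+4.5)). The closed-loop characteristic equation is s² + (4.5 + 3.4·1.5)s + 3.4·14.6 = 0.
That is s² + 9.6s + 49.64 = 0, so ω_n = 7.046 rad/s and ζ = 9.6/(2·7.046) = 0.6813.

ζ = 0.681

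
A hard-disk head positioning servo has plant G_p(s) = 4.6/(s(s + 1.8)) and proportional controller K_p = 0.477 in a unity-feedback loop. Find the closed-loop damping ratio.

With unity feedback the closed-loop characteristic equation is s² + 1.8s + 0.477·4.6 = s² + 1.8s + 2.194 = 0.
So ω_n² = 2.194 ⇒ ω_n = 1.481 rad/s, and ζ = 1.8/(2ω_n) = 0.608.

ζ = 0.608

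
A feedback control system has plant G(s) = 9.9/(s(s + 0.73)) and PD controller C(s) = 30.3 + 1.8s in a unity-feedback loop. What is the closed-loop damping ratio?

ζ = 0.536

Forward path: (30.3 + 1.8s)·9.9/(s(s+0.73)). The closed-loop characteristic equation is s² + (0.73 + 9.9·1.8)s + 9.9·30.3 = 0.
That is s² + 18.55s + 300 = 0, so ω_n = 17.32 rad/s and ζ = 18.55/(2·17.32) = 0.5355.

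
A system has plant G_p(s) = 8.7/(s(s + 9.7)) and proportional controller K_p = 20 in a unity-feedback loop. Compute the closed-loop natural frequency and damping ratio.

ω_n = 13.2 rad/s, ζ = 0.368

With unity feedback the closed-loop characteristic equation is s² + 9.7s + 20·8.7 = s² + 9.7s + 174 = 0.
Matching s² + 2ζω_n s + ω_n²: ω_n = √174 = 13.19 rad/s and 2ζω_n = 9.7, so ζ = 9.7/(2·13.19) = 0.368.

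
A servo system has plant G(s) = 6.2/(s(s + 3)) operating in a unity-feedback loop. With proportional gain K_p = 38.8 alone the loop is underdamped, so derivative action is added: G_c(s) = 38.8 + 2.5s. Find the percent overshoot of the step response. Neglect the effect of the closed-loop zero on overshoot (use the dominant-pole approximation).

9.69%

Forward path: (38.8 + 2.5s)·6.2/(s(s+3)). The closed-loop characteristic equation is s² + (3 + 6.2·2.5)s + 6.2·38.8 = 0.
That is s² + 18.5s + 240.6 = 0, so ω_n = 15.51 rad/s and ζ = 18.5/(2·15.51) = 0.5964.
%OS = 100·exp(−πζ/√(1−ζ²)) = 9.69%.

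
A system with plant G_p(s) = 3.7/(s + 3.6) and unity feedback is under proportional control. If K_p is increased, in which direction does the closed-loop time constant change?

decrease

The closed-loop bandwidth 3.6+K_p·3.7 grows with K_p, so τ shrinks.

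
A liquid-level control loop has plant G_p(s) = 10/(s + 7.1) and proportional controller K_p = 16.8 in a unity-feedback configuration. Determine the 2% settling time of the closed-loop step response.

T_s ≈ 0.0228 s

Closed-loop transfer function: T(s) = K_p·G_p(s)/(1 + K_p·G_p(s)) = 168/(s + 7.1 + 168) = 168/(s + 175.1).
Time constant τ = 1/175.1 = 0.005711 s, so the 2% settling time is about 4τ = 0.0228 s.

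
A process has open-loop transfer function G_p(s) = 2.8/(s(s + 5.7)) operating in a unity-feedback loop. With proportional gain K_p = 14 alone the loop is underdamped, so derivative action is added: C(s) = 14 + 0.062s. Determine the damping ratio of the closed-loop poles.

ζ = 0.469

Forward path: (14 + 0.062s)·2.8/(s(s+5.7)). The closed-loop characteristic equation is s² + (5.7 + 2.8·0.062)s + 2.8·14 = 0.
That is s² + 5.874s + 39.2 = 0, so ω_n = 6.261 rad/s and ζ = 5.874/(2·6.261) = 0.4691.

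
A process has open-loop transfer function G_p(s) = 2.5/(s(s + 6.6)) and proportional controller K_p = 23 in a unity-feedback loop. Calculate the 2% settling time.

Closed-loop characteristic equation: s² + 6.6s + 57.5 = 0, so ω_n = 7.583 rad/s and ζ = 6.6/(2·7.583) = 0.4352.
2% settling time T_s ≈ 4/(ζω_n) = 4/3.3 = 1.21 s.

T_s ≈ 1.21 s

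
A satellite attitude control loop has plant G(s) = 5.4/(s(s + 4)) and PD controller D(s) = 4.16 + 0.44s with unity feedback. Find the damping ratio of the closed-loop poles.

Forward path: (4.16 + 0.44s)·5.4/(s(s+4)). The closed-loop characteristic equation is s² + (4 + 5.4·0.44)s + 5.4·4.16 = 0.
That is s² + 6.376s + 22.46 = 0, so ω_n = 4.74 rad/s and ζ = 6.376/(2·4.74) = 0.6726.

ζ = 0.673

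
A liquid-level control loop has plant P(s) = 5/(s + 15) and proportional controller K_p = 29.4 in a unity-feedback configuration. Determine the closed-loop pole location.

Closed-loop transfer function: T(s) = K_p·P(s)/(1 + K_p·P(s)) = 147/(s + 15 + 147) = 147/(s + 162).
The closed-loop pole is at s = −162.

s = -162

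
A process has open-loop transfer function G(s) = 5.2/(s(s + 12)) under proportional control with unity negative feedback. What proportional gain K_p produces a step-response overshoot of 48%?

K_p = 134

From %OS = 100·exp(−πζ/√(1−ζ²)) = 48%, ζ = −ln(0.48)/√(π²+ln²(0.48)) = 0.2275.
Characteristic equation s² + 12s + 5.2K_p = 0 gives ζ = 12/(2√(5.2K_p)).
Setting ζ = 0.2275: √(5.2K_p) = 12/(2·0.2275) = 26.37, so K_p = 695.5/5.2 = 134.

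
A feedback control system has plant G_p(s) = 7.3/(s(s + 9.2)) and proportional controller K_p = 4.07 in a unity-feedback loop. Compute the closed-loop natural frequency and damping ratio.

The closed-loop denominator is s(s+9.2) + 4.07·7.3 = s² + 9.2s + 29.71.
So ω_n² = 29.71 ⇒ ω_n = 5.451 rad/s, and ζ = 9.2/(2ω_n) = 0.844.

ω_n = 5.45 rad/s, ζ = 0.844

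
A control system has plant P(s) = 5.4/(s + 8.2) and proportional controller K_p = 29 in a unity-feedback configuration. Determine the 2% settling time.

T_s ≈ 0.0243 s

Closed-loop transfer function: T(s) = K_p·P(s)/(1 + K_p·P(s)) = 156.6/(s + 8.2 + 156.6) = 156.6/(s + 164.8).
Time constant τ = 1/164.8 = 0.006068 s, so the 2% settling time is about 4τ = 0.0243 s.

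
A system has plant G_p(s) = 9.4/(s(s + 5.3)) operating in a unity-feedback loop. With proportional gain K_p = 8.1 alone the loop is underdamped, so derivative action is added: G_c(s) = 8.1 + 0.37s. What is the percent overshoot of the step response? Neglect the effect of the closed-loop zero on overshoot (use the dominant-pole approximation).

Forward path: (8.1 + 0.37s)·9.4/(s(s+5.3)). The closed-loop characteristic equation is s² + (5.3 + 9.4·0.37)s + 9.4·8.1 = 0.
That is s² + 8.778s + 76.14 = 0, so ω_n = 8.726 rad/s and ζ = 8.778/(2·8.726) = 0.503.
%OS = 100·exp(−πζ/√(1−ζ²)) = 16.1%.

16.1%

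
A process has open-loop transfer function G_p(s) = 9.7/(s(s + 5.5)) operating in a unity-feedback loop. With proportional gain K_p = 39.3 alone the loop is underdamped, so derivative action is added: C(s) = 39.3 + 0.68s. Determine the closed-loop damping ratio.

Forward path: (39.3 + 0.68s)·9.7/(s(s+5.5)). The closed-loop characteristic equation is s² + (5.5 + 9.7·0.68)s + 9.7·39.3 = 0.
That is s² + 12.1s + 381.2 = 0, so ω_n = 19.52 rad/s and ζ = 12.1/(2·19.52) = 0.3098.

ζ = 0.31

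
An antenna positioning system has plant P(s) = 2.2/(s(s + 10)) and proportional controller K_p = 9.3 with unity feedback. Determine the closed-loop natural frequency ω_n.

With unity feedback the closed-loop characteristic equation is s² + 10s + 9.3·2.2 = s² + 10s + 20.46 = 0.
So ω_n² = 20.46 ⇒ ω_n = 4.523 rad/s, and ζ = 10/(2ω_n) = 1.11.

ω_n = 4.52 rad/s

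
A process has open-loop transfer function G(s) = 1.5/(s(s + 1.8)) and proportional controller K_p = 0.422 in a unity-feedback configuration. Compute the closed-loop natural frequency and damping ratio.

ω_n = 0.796 rad/s, ζ = 1.13

With unity feedback the closed-loop characteristic equation is s² + 1.8s + 0.422·1.5 = s² + 1.8s + 0.633 = 0.
Matching s² + 2ζω_n s + ω_n²: ω_n = √0.633 = 0.7956 rad/s and 2ζω_n = 1.8, so ζ = 1.8/(2·0.7956) = 1.13.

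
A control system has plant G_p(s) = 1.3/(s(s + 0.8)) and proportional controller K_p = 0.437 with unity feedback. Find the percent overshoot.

From 1 + K_pG_p(s) = 0: s² + 0.8s + 0.5681 = 0 ⇒ ω_n = 0.7537, ζ = 0.5307.
%OS = 100·exp(−πζ/√(1−ζ²)) = 100·exp(−π·0.5307/√0.7184) = 14%.

14%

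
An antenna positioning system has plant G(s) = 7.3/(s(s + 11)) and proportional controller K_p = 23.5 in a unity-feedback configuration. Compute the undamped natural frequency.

ω_n = 13.1 rad/s

With unity feedback the closed-loop characteristic equation is s² + 11s + 23.5·7.3 = s² + 11s + 171.5 = 0.
So ω_n² = 171.5 ⇒ ω_n = 13.1 rad/s, and ζ = 11/(2ω_n) = 0.42.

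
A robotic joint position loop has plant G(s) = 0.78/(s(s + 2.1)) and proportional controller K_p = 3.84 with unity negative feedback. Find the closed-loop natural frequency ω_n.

ω_n = 1.73 rad/s

The closed-loop denominator is s(s+2.1) + 3.84·0.78 = s² + 2.1s + 2.995.
So ω_n² = 2.995 ⇒ ω_n = 1.731 rad/s, and ζ = 2.1/(2ω_n) = 0.607.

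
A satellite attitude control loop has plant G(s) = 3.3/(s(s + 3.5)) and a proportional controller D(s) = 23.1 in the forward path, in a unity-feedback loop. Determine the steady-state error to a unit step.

The open loop D(s)G(s) has a pole at the origin (type 1), so the static position error constant is infinite and e_ss = 1/(1+∞) = 0.

0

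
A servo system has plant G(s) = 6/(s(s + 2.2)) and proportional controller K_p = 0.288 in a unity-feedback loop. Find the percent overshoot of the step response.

The closed-loop denominator s² + 2.2s + 1.728 gives ω_n = √1.728 = 1.315 and ζ = 2.2/(2ω_n) = 0.8368.
%OS = 100·exp(−πζ/√(1−ζ²)) = 100·exp(−π·0.8368/√0.2998) = 0.822%.

0.822%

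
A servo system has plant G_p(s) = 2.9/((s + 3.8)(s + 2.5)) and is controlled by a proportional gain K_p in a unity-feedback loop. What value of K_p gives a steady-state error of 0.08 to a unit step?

K_p = 37.7

For a type-0 loop with proportional control, e_ss = 1/(1 + K_p·G_p(0)).
G_p(0) = 0.3053. Require 1/(1 + K_p·0.3053) = 0.08, so 1 + 0.3053·K_p = 12.5.
K_p = (12.5 − 1)/0.3053 = 37.7.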